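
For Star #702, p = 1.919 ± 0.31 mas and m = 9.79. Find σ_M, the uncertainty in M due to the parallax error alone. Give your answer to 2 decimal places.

σ_M = 0.35 mag

M = m − 5 log₁₀ d + 5 = m + 5 log₁₀ p + 5, so ∂M/∂p = 5/(p ln 10).
σ_M = (5/ln 10) · (σ_p/p) = 2.1715 × 0.31/1.919 = 2.1715 × 0.16154 = 0.35078.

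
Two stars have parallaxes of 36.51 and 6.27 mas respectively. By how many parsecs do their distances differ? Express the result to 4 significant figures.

d_A = 1/0.03651″ = 27.39 pc; d_B = 1/0.006270″ = 159.49 pc.
|d_B − d_A| = |159.49 − 27.39| = 132.1 pc.

132.1 pc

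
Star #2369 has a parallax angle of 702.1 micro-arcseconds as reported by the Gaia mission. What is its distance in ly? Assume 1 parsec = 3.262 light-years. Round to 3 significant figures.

p = 702.1 micro-arcseconds = 0.0007021 arcsec.
d = 1/p = 1/0.0007021 = 1424.3 pc.
In light-years: 1424.3 × 3.262 = 4646.1 ly.

4650 ly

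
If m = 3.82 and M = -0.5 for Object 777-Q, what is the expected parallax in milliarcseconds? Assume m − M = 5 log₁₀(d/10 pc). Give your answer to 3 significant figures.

13.7 mas

m − M = 3.82 − (-0.5) = 4.32.
d = 10^((m−M)/5 + 1) = 10^1.864 = 73.114 pc.
p = 1/d = 1/73.114 = 0.013677 arcsec = 13.677 mas.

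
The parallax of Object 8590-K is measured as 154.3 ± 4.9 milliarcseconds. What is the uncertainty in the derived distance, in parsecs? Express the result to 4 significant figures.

0.2058 pc

d = 1/p, so σ_d = σ_p / p².
σ_d = 0.00490 / (0.1543)² = 0.00490 / 0.023808 = 0.20581 pc.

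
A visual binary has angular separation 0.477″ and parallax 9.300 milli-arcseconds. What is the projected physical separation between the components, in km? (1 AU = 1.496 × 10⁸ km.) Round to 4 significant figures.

7.673 × 10^9 km

d = 1/p = 1/0.009300″ = 107.53 pc.
At distance d (pc), an angle of θ arcsec spans θ·d AU: s = 0.477 × 107.53 = 51.292 AU.
= 51.292 × 1.496 × 10⁸ km = 7.6733 × 10^9 km.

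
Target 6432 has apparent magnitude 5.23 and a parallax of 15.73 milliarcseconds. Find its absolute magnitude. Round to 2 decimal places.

d = 1/p = 1/0.01573″ = 63.573 pc.
m − M = 5 log₁₀(63.573) − 5 = 9.0164 − 5 = 4.0164.
M = m − (m − M) = 5.23 − 4.0164 = 1.21.

M = 1.21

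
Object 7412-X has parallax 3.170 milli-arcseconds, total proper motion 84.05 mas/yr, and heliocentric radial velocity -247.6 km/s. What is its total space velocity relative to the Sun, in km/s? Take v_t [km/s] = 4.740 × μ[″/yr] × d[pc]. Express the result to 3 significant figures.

278 km/s

d = 1/p = 1/0.003170″ = 315.46 pc.
μ = 84.05 mas/yr = 0.08405 ″/yr.
v_t = 4.740 μ d = 4.740 × 0.08405 × 315.46 = 125.68 km/s.
v = √(v_r² + v_t²) = √((-247.6)² + 125.68²) = √77101.2 = 277.67 km/s.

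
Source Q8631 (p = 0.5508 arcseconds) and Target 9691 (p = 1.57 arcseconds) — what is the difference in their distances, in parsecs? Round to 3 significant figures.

1.18 pc

d_A = 1/0.5508″ = 1.8155 pc; d_B = 1/1.570″ = 0.63694 pc.
|d_B − d_A| = |0.63694 − 1.8155| = 1.1786 pc.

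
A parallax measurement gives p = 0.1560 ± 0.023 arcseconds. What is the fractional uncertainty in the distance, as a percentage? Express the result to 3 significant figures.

14.7%

For d = 1/p, |σ_d/d| = |σ_p/p|.
σ_p/p = 0.023 / 0.1560 = 0.14744 = 14.744%.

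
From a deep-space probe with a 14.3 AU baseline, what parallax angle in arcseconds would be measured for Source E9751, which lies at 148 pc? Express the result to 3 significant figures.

0.0966 arcsec

p (arcsec) = B (AU) / d (pc).
p = 14.3 / 148 = 0.096622 arcsec.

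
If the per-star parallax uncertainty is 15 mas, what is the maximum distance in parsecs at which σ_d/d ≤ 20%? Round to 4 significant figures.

σ_d/d = σ_p/p, so the condition is σ_p/p ≤ 0.20, i.e. p ≥ σ_p/0.20.
p_min = 15/0.20 = 75 mas = 0.075 arcsec.
d_max = 1/p_min = 1/0.075 = 13.333 pc.

13.33 pc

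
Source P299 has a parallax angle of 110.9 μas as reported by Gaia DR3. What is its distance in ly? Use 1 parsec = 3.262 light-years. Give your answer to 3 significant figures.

29400 ly

p = 110.9 μas = 0.0001109 arcsec.
d = 1/p = 1/0.0001109 = 9017.1 pc.
In light-years: 9017.1 × 3.262 = 29414 ly.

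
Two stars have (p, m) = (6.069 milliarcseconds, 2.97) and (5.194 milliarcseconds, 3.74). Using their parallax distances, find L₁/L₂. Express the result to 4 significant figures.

L₁/L₂ = 1.489

d₁ = 1/p₁ = 1/0.006069″ = 164.77 pc; d₂ = 1/p₂ = 1/0.005194″ = 192.53 pc.
M₁ = m₁ − 5 log₁₀ d₁ + 5 = 2.97 − 11.0844 + 5 = -3.1144.
M₂ = 3.74 − 11.4225 + 5 = -2.6825.
L₁/L₂ = 10^(0.4(M₂ − M₁)) = 10^(0.4 × 0.4319) = 10^0.17276 = 1.4885.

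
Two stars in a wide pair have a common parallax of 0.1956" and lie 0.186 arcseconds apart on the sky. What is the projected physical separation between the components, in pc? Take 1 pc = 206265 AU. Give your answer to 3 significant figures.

4.61 × 10^-6 pc

d = 1/p = 1/0.1956″ = 5.1125 pc.
At distance d (pc), an angle of θ arcsec spans θ·d AU: s = 0.186 × 5.1125 = 0.95093 AU.
= 0.95093 / 206265 = 4.6102 × 10^-6 pc.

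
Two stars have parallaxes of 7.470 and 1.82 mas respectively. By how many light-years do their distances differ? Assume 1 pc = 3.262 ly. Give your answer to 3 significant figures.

d_A = 1/0.007470″ = 133.87 pc; d_B = 1/0.001820″ = 549.45 pc.
|d_B − d_A| = |549.45 − 133.87| = 415.58 pc = 415.58 × 3.262 ly = 1355.6 ly.

1360 ly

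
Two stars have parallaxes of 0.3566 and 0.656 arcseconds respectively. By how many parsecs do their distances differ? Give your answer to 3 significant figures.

1.28 pc

d_A = 1/0.3566″ = 2.8043 pc; d_B = 1/0.6560″ = 1.5244 pc.
|d_B − d_A| = |1.5244 − 2.8043| = 1.2799 pc.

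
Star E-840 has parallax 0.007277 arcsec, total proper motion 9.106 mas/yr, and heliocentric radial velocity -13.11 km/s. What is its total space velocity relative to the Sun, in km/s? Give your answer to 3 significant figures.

14.4 km/s

d = 1/p = 1/0.007277″ = 137.42 pc.
μ = 9.106 mas/yr = 0.009106 ″/yr.
v_t = 4.740 μ d = 4.740 × 0.009106 × 137.42 = 5.9314 km/s.
v = √(v_r² + v_t²) = √((-13.11)² + 5.9314²) = √207.054 = 14.389 km/s.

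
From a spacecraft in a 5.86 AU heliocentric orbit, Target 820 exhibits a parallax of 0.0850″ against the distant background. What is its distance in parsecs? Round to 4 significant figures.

With baseline B (in AU) and parallax p (in arcsec), d = B/p parsecs.
d = 5.86 / 0.0850 = 68.941 pc.

68.94 pc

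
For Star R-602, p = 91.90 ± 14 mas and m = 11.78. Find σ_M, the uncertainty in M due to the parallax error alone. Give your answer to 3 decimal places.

σ_M = 0.331 mag

M = m − 5 log₁₀ d + 5 = m + 5 log₁₀ p + 5, so ∂M/∂p = 5/(p ln 10).
σ_M = (5/ln 10) · (σ_p/p) = 2.1715 × 14/91.90 = 2.1715 × 0.15234 = 0.33081.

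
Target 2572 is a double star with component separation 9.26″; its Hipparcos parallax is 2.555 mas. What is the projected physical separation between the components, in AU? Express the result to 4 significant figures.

3624 AU

d = 1/p = 1/0.002555″ = 391.39 pc.
At distance d (pc), an angle of θ arcsec spans θ·d AU: s = 9.26 × 391.39 = 3624.3 AU.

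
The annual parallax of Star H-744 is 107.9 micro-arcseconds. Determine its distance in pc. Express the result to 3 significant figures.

p = 107.9 micro-arcseconds = 0.0001079 arcsec.
d = 1/p = 1/0.0001079 = 9267.8 pc.

9270 pc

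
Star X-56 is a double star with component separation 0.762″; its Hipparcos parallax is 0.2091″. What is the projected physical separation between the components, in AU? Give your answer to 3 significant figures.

d = 1/p = 1/0.2091″ = 4.7824 pc.
At distance d (pc), an angle of θ arcsec spans θ·d AU: s = 0.762 × 4.7824 = 3.6442 AU.

3.64 AU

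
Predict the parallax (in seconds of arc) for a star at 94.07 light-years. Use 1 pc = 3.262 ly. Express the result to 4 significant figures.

0.03468 arcsec

d = 94.07 ly ÷ 3.262 = 28.838 pc.
p = 1/d = 1/28.838 = 0.034676 arcsec.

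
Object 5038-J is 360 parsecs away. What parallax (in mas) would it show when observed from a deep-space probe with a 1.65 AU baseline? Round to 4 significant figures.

4.583 mas

p (arcsec) = B (AU) / d (pc).
p = 1.65 / 360 = 0.0045833 arcsec = 4.5833 mas.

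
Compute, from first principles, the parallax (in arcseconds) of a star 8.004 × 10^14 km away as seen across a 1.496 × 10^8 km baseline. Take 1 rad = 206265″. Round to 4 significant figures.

θ ≈ B/d = (1.496 × 10^8) / (8.004 × 10^14) = 1.8691 × 10^-7 rad.
In arcseconds: 1.8691 × 10^-7 × 206265 = 0.038553″.

0.03855 arcsec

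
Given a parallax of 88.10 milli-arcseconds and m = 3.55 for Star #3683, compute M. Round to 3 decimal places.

M = 3.275

d = 1/p = 1/0.08810″ = 11.351 pc.
m − M = 5 log₁₀(11.351) − 5 = 5.2752 − 5 = 0.2752.
M = m − (m − M) = 3.55 − 0.2752 = 3.275.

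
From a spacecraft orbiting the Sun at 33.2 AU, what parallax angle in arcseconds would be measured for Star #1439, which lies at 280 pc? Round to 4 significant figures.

p (arcsec) = B (AU) / d (pc).
p = 33.2 / 280 = 0.11857 arcsec.

0.1186 arcsec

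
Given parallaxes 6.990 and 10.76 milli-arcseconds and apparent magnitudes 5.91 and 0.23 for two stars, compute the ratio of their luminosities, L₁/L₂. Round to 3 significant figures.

d₁ = 1/p₁ = 1/0.006990″ = 143.06 pc; d₂ = 1/p₂ = 1/0.01076″ = 92.937 pc.
M₁ = m₁ − 5 log₁₀ d₁ + 5 = 5.91 − 10.7776 + 5 = 0.1324.
M₂ = 0.23 − 9.8409 + 5 = -4.6109.
L₁/L₂ = 10^(0.4(M₂ − M₁)) = 10^(0.4 × (-4.7433)) = 10^(-1.89732) = 0.012667.

L₁/L₂ = 0.0127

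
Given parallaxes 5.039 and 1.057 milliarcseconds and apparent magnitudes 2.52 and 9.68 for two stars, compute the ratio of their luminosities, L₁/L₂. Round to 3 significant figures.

L₁/L₂ = 32.2

d₁ = 1/p₁ = 1/0.005039″ = 198.45 pc; d₂ = 1/p₂ = 1/0.001057″ = 946.07 pc.
M₁ = m₁ − 5 log₁₀ d₁ + 5 = 2.52 − 11.4883 + 5 = -3.9683.
M₂ = 9.68 − 14.8796 + 5 = -0.1996.
L₁/L₂ = 10^(0.4(M₂ − M₁)) = 10^(0.4 × 3.7687) = 10^1.50748 = 32.172.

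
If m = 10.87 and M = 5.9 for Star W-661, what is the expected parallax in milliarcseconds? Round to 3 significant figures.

m − M = 10.87 − 5.9 = 4.97.
d = 10^((m−M)/5 + 1) = 10^1.994 = 98.628 pc.
p = 1/d = 1/98.628 = 0.010139 arcsec = 10.139 mas.

10.1 mas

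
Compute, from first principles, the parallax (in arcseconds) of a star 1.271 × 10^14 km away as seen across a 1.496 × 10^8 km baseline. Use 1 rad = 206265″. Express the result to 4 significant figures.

θ ≈ B/d = (1.496 × 10^8) / (1.271 × 10^14) = 1.1770 × 10^-6 rad.
In arcseconds: 1.1770 × 10^-6 × 206265 = 0.24277″.

0.2428 arcsec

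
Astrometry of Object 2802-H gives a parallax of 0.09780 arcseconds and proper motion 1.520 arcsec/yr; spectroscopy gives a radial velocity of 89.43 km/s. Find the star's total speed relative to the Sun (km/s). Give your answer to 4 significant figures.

d = 1/p = 1/0.09780″ = 10.225 pc.
v_t = 4.740 μ d = 4.740 × 1.520 × 10.225 = 73.669 km/s.
v = √(v_r² + v_t²) = √(89.43² + 73.669²) = √13424.8 = 115.87 km/s.

115.9 km/s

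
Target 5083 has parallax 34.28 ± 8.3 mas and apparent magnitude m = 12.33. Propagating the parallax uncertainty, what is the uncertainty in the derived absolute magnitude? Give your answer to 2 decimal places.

M = m − 5 log₁₀ d + 5 = m + 5 log₁₀ p + 5, so ∂M/∂p = 5/(p ln 10).
σ_M = (5/ln 10) · (σ_p/p) = 2.1715 × 8.3/34.28 = 2.1715 × 0.24212 = 0.52576.

σ_M = 0.53 mag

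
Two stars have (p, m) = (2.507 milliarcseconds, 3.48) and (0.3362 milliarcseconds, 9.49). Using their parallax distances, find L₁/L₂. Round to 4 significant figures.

d₁ = 1/p₁ = 1/0.002507″ = 398.88 pc; d₂ = 1/p₂ = 1/0.0003362″ = 2974.4 pc.
M₁ = m₁ − 5 log₁₀ d₁ + 5 = 3.48 − 13.0042 + 5 = -4.5242.
M₂ = 9.49 − 17.3670 + 5 = -2.8770.
L₁/L₂ = 10^(0.4(M₂ − M₁)) = 10^(0.4 × 1.6472) = 10^0.65888 = 4.5591.

L₁/L₂ = 4.559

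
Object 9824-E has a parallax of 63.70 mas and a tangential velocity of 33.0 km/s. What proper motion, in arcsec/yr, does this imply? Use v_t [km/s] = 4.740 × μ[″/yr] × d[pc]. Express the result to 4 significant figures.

d = 1/p = 1/0.06370″ = 15.699 pc.
μ = v_t / (4.74 d) = 33.0 / (4.74 × 15.699) = 33.0 / 74.413 = 0.44347 ″/yr.

0.4435 arcsec/yr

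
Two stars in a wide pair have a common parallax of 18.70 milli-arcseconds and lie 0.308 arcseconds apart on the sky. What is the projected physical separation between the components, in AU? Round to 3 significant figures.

d = 1/p = 1/0.01870″ = 53.476 pc.
At distance d (pc), an angle of θ arcsec spans θ·d AU: s = 0.308 × 53.476 = 16.471 AU.

16.5 AU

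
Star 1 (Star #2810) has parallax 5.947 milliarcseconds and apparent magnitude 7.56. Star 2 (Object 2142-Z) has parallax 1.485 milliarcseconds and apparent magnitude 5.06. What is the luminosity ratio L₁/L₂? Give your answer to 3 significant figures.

d₁ = 1/p₁ = 1/0.005947″ = 168.15 pc; d₂ = 1/p₂ = 1/0.001485″ = 673.4 pc.
M₁ = m₁ − 5 log₁₀ d₁ + 5 = 7.56 − 11.1285 + 5 = 1.4315.
M₂ = 5.06 − 14.1414 + 5 = -4.0814.
L₁/L₂ = 10^(0.4(M₂ − M₁)) = 10^(0.4 × (-5.5129)) = 10^(-2.20516) = 0.0062351.

L₁/L₂ = 0.00624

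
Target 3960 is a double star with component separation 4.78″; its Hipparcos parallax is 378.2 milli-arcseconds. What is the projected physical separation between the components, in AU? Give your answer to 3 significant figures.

12.6 AU

d = 1/p = 1/0.3782″ = 2.6441 pc.
At distance d (pc), an angle of θ arcsec spans θ·d AU: s = 4.78 × 2.6441 = 12.639 AU.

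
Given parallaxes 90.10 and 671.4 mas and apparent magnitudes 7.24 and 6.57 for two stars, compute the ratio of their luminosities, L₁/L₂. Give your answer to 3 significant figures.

L₁/L₂ = 30.0

d₁ = 1/p₁ = 1/0.09010″ = 11.099 pc; d₂ = 1/p₂ = 1/0.6714″ = 1.4894 pc.
M₁ = m₁ − 5 log₁₀ d₁ + 5 = 7.24 − 5.2264 + 5 = 7.0136.
M₂ = 6.57 − 0.8651 + 5 = 10.7049.
L₁/L₂ = 10^(0.4(M₂ − M₁)) = 10^(0.4 × 3.6913) = 10^1.47652 = 29.958.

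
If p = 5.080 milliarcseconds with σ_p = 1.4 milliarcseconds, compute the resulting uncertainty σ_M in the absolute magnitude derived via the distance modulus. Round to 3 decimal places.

σ_M = 0.598 mag

M = m − 5 log₁₀ d + 5 = m + 5 log₁₀ p + 5, so ∂M/∂p = 5/(p ln 10).
σ_M = (5/ln 10) · (σ_p/p) = 2.1715 × 1.4/5.080 = 2.1715 × 0.27559 = 0.59844.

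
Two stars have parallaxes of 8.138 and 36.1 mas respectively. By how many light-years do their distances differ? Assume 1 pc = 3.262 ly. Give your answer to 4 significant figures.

d_A = 1/0.008138″ = 122.88 pc; d_B = 1/0.03610″ = 27.701 pc.
|d_B − d_A| = |27.701 − 122.88| = 95.179 pc = 95.179 × 3.262 ly = 310.47 ly.

310.5 ly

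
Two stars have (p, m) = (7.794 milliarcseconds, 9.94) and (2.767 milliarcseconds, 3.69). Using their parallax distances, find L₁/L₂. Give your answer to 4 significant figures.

d₁ = 1/p₁ = 1/0.007794″ = 128.3 pc; d₂ = 1/p₂ = 1/0.002767″ = 361.4 pc.
M₁ = m₁ − 5 log₁₀ d₁ + 5 = 9.94 − 10.5411 + 5 = 4.3989.
M₂ = 3.69 − 12.7899 + 5 = -4.0999.
L₁/L₂ = 10^(0.4(M₂ − M₁)) = 10^(0.4 × (-8.4988)) = 10^(-3.39952) = 0.00039855.

L₁/L₂ = 0.0003986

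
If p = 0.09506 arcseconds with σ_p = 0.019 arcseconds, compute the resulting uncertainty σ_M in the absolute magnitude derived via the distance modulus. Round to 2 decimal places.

M = m − 5 log₁₀ d + 5 = m + 5 log₁₀ p + 5, so ∂M/∂p = 5/(p ln 10).
σ_M = (5/ln 10) · (σ_p/p) = 2.1715 × 0.019/0.09506 = 2.1715 × 0.19987 = 0.43402.

σ_M = 0.43 mag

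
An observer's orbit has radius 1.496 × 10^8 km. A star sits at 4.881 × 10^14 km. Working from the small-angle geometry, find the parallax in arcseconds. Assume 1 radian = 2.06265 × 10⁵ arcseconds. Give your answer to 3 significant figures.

0.0632 arcsec

θ ≈ B/d = (1.496 × 10^8) / (4.881 × 10^14) = 3.0649 × 10^-7 rad.
In arcseconds: 3.0649 × 10^-7 × 206265 = 0.063218″.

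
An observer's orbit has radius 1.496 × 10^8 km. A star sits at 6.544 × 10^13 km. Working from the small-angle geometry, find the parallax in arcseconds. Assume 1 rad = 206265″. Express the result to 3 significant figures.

θ ≈ B/d = (1.496 × 10^8) / (6.544 × 10^13) = 2.2861 × 10^-6 rad.
In arcseconds: 2.2861 × 10^-6 × 206265 = 0.47154″.

0.472 arcsec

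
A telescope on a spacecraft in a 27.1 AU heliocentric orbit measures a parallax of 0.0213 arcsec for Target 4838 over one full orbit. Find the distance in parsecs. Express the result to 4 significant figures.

With baseline B (in AU) and parallax p (in arcsec), d = B/p parsecs.
d = 27.1 / 0.0213 = 1272.3 pc.

1272 pc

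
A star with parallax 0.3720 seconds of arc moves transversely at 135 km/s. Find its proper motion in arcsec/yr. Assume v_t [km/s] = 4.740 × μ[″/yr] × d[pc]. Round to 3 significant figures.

d = 1/p = 1/0.3720″ = 2.6882 pc.
μ = v_t / (4.74 d) = 135 / (4.74 × 2.6882) = 135 / 12.742 = 10.595 ″/yr.

10.6 arcsec/yr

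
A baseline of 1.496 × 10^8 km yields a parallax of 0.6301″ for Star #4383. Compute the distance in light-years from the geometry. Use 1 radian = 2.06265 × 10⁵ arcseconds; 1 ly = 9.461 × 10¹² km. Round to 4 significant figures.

θ = 0.6301″ = 0.6301/206265 = 3.0548 × 10^-6 rad.
d = B/θ = (1.496 × 10^8) / (3.0548 × 10^-6) = 4.8972 × 10^13 km = (4.8972 × 10^13) / (9.461 × 10^12) ly = 5.1762 ly.

5.176 ly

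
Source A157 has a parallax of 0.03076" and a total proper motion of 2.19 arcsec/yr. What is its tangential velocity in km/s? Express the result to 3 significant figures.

337 km/s

d = 1/p = 1/0.03076″ = 32.51 pc.
v_t = 4.74 × μ × d = 4.74 × 2.19 × 32.51 = 337.47 km/s.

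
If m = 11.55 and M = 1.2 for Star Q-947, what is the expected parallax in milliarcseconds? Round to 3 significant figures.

0.851 mas

m − M = 11.55 − 1.2 = 10.35.
d = 10^((m−M)/5 + 1) = 10^3.070 = 1174.9 pc.
p = 1/d = 1/1174.9 = 0.00085114 arcsec = 0.85114 mas.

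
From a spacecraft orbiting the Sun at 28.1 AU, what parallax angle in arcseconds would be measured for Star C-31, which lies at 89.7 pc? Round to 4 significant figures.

0.3133 arcsec

p (arcsec) = B (AU) / d (pc).
p = 28.1 / 89.7 = 0.31327 arcsec.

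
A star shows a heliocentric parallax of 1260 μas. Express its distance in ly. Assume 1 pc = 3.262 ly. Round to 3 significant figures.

p = 1260 μas = 0.001260 arcsec.
d = 1/p = 1/0.001260 = 793.65 pc.
In light-years: 793.65 × 3.262 = 2588.9 ly.

2590 ly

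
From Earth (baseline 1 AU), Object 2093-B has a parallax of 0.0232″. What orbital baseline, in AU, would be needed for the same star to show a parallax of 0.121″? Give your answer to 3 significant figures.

Parallax scales linearly with baseline: p ∝ B, so B = p_target / p_Earth × 1 AU.
B = 0.121 / 0.0232 = 5.2155 AU.

5.22 AU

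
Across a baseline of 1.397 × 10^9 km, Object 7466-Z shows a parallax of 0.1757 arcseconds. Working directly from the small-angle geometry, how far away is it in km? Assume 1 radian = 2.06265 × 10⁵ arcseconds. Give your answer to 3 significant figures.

θ = 0.1757″ = 0.1757/206265 = 8.5182 × 10^-7 rad.
d = B/θ = (1.397 × 10^9) / (8.5182 × 10^-7) = 1.6400 × 10^15 km.

1.64 × 10^15 km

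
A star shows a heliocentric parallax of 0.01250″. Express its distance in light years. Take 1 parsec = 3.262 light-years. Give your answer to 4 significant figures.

d = 1/p = 1/0.01250 = 80 pc.
In light-years: 80 × 3.262 = 260.96 ly.

261.0 light years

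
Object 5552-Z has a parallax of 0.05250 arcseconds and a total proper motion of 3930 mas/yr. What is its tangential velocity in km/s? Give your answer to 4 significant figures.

d = 1/p = 1/0.05250″ = 19.048 pc.
μ = 3930 mas/yr = 3.93 ″/yr.
v_t = 4.74 × μ × d = 4.74 × 3.93 × 19.048 = 354.83 km/s.

354.8 km/s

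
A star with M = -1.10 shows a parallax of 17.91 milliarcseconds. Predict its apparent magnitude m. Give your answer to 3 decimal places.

d = 1/p = 1/0.01791″ = 55.835 pc.
m − M = 5 log₁₀ d − 5 = 5 log₁₀(55.835) − 5 = 8.7345 − 5 = 3.7345.
m = M + (m − M) = -1.10 + 3.7345 = 2.635.

m = 2.635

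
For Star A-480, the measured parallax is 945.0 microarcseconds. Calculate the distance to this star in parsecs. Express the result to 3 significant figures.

1060 pc

p = 945.0 microarcseconds = 0.0009450 arcsec.
d = 1/p = 1/0.0009450 = 1058.2 pc.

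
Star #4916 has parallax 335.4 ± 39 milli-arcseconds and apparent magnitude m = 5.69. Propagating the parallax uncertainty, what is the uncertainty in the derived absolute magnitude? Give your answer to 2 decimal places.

M = m − 5 log₁₀ d + 5 = m + 5 log₁₀ p + 5, so ∂M/∂p = 5/(p ln 10).
σ_M = (5/ln 10) · (σ_p/p) = 2.1715 × 39/335.4 = 2.1715 × 0.11628 = 0.2525.

σ_M = 0.25 mag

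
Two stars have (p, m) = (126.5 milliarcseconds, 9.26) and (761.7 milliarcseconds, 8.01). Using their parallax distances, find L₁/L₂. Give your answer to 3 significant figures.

L₁/L₂ = 11.5

d₁ = 1/p₁ = 1/0.1265″ = 7.9051 pc; d₂ = 1/p₂ = 1/0.7617″ = 1.3129 pc.
M₁ = m₁ − 5 log₁₀ d₁ + 5 = 9.26 − 4.4895 + 5 = 9.7705.
M₂ = 8.01 − 0.5912 + 5 = 12.4188.
L₁/L₂ = 10^(0.4(M₂ − M₁)) = 10^(0.4 × 2.6483) = 10^1.05932 = 11.464.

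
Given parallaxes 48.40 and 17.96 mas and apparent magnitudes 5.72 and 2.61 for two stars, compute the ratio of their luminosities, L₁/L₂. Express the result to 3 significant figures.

d₁ = 1/p₁ = 1/0.04840″ = 20.661 pc; d₂ = 1/p₂ = 1/0.01796″ = 55.679 pc.
M₁ = m₁ − 5 log₁₀ d₁ + 5 = 5.72 − 6.5758 + 5 = 4.1442.
M₂ = 2.61 − 8.7285 + 5 = -1.1185.
L₁/L₂ = 10^(0.4(M₂ − M₁)) = 10^(0.4 × (-5.2627)) = 10^(-2.10508) = 0.0078509.

L₁/L₂ = 0.00785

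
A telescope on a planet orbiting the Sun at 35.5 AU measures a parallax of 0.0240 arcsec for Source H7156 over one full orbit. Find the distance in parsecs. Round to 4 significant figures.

1479 pc

With baseline B (in AU) and parallax p (in arcsec), d = B/p parsecs.
d = 35.5 / 0.0240 = 1479.2 pc.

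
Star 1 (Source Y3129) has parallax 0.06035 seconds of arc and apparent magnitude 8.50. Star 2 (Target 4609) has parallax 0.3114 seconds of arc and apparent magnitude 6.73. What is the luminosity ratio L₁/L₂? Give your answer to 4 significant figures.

L₁/L₂ = 5.215

d₁ = 1/p₁ = 1/0.06035″ = 16.57 pc; d₂ = 1/p₂ = 1/0.3114″ = 3.2113 pc.
M₁ = m₁ − 5 log₁₀ d₁ + 5 = 8.50 − 6.0966 + 5 = 7.4034.
M₂ = 6.73 − 2.5334 + 5 = 9.1966.
L₁/L₂ = 10^(0.4(M₂ − M₁)) = 10^(0.4 × 1.7932) = 10^0.71728 = 5.2153.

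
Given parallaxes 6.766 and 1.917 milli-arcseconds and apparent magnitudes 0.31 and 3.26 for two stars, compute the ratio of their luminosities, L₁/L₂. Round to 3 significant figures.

d₁ = 1/p₁ = 1/0.006766″ = 147.8 pc; d₂ = 1/p₂ = 1/0.001917″ = 521.65 pc.
M₁ = m₁ − 5 log₁₀ d₁ + 5 = 0.31 − 10.8484 + 5 = -5.5384.
M₂ = 3.26 − 13.5869 + 5 = -5.3269.
L₁/L₂ = 10^(0.4(M₂ − M₁)) = 10^(0.4 × 0.2115) = 10^0.08460 = 1.2151.

L₁/L₂ = 1.22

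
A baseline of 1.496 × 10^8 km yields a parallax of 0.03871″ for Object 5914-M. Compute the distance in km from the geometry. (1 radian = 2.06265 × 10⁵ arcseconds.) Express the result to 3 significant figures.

7.97 × 10^14 km

θ = 0.03871″ = 0.03871/206265 = 1.8767 × 10^-7 rad.
d = B/θ = (1.496 × 10^8) / (1.8767 × 10^-7) = 7.9714 × 10^14 km.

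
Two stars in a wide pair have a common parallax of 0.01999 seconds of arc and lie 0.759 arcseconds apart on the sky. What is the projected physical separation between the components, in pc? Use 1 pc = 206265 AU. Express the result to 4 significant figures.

0.0001841 pc

d = 1/p = 1/0.01999″ = 50.025 pc.
At distance d (pc), an angle of θ arcsec spans θ·d AU: s = 0.759 × 50.025 = 37.969 AU.
= 37.969 / 206265 = 0.00018408 pc.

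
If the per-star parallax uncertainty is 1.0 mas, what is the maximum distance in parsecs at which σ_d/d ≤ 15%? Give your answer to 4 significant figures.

150.0 pc

σ_d/d = σ_p/p, so the condition is σ_p/p ≤ 0.15, i.e. p ≥ σ_p/0.15.
p_min = 1.0/0.15 = 6.6667 mas = 0.0066667 arcsec.
d_max = 1/p_min = 1/0.0066667 = 150 pc.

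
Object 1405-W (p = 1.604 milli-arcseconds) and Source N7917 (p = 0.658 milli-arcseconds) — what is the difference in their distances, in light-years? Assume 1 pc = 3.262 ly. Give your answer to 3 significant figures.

d_A = 1/0.001604″ = 623.44 pc; d_B = 1/0.0006580″ = 1519.8 pc.
|d_B − d_A| = |1519.8 − 623.44| = 896.36 pc = 896.36 × 3.262 ly = 2923.9 ly.

2920 ly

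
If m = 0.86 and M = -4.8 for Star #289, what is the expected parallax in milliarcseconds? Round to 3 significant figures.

7.38 mas

m − M = 0.86 − (-4.8) = 5.66.
d = 10^((m−M)/5 + 1) = 10^2.132 = 135.52 pc.
p = 1/d = 1/135.52 = 0.007379 arcsec = 7.379 mas.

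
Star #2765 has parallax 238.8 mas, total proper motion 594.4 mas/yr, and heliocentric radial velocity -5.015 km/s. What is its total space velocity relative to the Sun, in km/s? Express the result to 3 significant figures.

d = 1/p = 1/0.2388″ = 4.1876 pc.
μ = 594.4 mas/yr = 0.5944 ″/yr.
v_t = 4.740 μ d = 4.740 × 0.5944 × 4.1876 = 11.798 km/s.
v = √(v_r² + v_t²) = √((-5.015)² + 11.798²) = √164.343 = 12.82 km/s.

12.8 km/s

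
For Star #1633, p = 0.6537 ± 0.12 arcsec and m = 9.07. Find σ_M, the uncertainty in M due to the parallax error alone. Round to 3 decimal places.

M = m − 5 log₁₀ d + 5 = m + 5 log₁₀ p + 5, so ∂M/∂p = 5/(p ln 10).
σ_M = (5/ln 10) · (σ_p/p) = 2.1715 × 0.12/0.6537 = 2.1715 × 0.18357 = 0.39862.

σ_M = 0.399 mag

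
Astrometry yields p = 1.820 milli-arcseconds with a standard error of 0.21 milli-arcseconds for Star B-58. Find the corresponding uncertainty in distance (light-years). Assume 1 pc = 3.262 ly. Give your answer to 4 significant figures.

d = 1/p, so σ_d = σ_p / p².
σ_d = 0.000210 / (0.001820)² = 0.000210 / 0.0000033124 = 63.398 pc = 63.398 × 3.262 ly = 206.8 ly.

206.8 ly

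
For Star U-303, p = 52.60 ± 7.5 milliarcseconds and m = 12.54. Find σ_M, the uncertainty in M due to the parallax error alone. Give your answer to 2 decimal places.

σ_M = 0.31 mag

M = m − 5 log₁₀ d + 5 = m + 5 log₁₀ p + 5, so ∂M/∂p = 5/(p ln 10).
σ_M = (5/ln 10) · (σ_p/p) = 2.1715 × 7.5/52.60 = 2.1715 × 0.14259 = 0.30963.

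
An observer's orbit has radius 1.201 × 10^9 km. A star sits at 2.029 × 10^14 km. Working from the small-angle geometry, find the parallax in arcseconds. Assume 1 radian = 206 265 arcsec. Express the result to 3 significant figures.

1.22 arcsec

θ ≈ B/d = (1.201 × 10^9) / (2.029 × 10^14) = 5.9192 × 10^-6 rad.
In arcseconds: 5.9192 × 10^-6 × 206265 = 1.2209″.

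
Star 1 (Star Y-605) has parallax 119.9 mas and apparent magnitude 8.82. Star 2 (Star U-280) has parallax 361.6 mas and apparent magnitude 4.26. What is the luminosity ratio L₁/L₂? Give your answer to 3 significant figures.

d₁ = 1/p₁ = 1/0.1199″ = 8.3403 pc; d₂ = 1/p₂ = 1/0.3616″ = 2.7655 pc.
M₁ = m₁ − 5 log₁₀ d₁ + 5 = 8.82 − 4.6059 + 5 = 9.2141.
M₂ = 4.26 − 2.2089 + 5 = 7.0511.
L₁/L₂ = 10^(0.4(M₂ − M₁)) = 10^(0.4 × (-2.1630)) = 10^(-0.86520) = 0.1364.

L₁/L₂ = 0.136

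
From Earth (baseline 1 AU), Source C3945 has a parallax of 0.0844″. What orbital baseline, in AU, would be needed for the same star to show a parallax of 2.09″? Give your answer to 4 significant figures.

Parallax scales linearly with baseline: p ∝ B, so B = p_target / p_Earth × 1 AU.
B = 2.09 / 0.0844 = 24.763 AU.

24.76 AU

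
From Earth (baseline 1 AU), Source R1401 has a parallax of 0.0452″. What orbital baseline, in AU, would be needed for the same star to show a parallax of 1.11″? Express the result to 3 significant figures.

24.6 AU

Parallax scales linearly with baseline: p ∝ B, so B = p_target / p_Earth × 1 AU.
B = 1.11 / 0.0452 = 24.558 AU.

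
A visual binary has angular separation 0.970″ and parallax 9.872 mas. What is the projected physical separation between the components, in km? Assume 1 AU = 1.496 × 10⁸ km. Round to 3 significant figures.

1.47 × 10^10 km

d = 1/p = 1/0.009872″ = 101.3 pc.
At distance d (pc), an angle of θ arcsec spans θ·d AU: s = 0.970 × 101.3 = 98.261 AU.
= 98.261 × 1.496 × 10⁸ km = 1.4700 × 10^10 km.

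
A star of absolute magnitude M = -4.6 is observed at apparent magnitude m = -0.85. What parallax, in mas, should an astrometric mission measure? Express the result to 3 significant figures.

m − M = -0.85 − (-4.6) = 3.75.
d = 10^((m−M)/5 + 1) = 10^1.750 = 56.234 pc.
p = 1/d = 1/56.234 = 0.017783 arcsec = 17.783 mas.

17.8 mas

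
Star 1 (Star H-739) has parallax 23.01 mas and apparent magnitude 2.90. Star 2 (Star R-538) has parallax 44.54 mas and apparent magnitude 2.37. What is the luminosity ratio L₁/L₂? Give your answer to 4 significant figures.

d₁ = 1/p₁ = 1/0.02301″ = 43.459 pc; d₂ = 1/p₂ = 1/0.04454″ = 22.452 pc.
M₁ = m₁ − 5 log₁₀ d₁ + 5 = 2.90 − 8.1904 + 5 = -0.2904.
M₂ = 2.37 − 6.7563 + 5 = 0.6137.
L₁/L₂ = 10^(0.4(M₂ − M₁)) = 10^(0.4 × 0.9041) = 10^0.36164 = 2.2995.

L₁/L₂ = 2.300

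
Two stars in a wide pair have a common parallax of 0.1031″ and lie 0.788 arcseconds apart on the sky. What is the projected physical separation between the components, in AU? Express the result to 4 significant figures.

7.643 AU

d = 1/p = 1/0.1031″ = 9.6993 pc.
At distance d (pc), an angle of θ arcsec spans θ·d AU: s = 0.788 × 9.6993 = 7.643 AU.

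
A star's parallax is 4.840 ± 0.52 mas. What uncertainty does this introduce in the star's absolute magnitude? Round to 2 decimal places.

σ_M = 0.23 mag

M = m − 5 log₁₀ d + 5 = m + 5 log₁₀ p + 5, so ∂M/∂p = 5/(p ln 10).
σ_M = (5/ln 10) · (σ_p/p) = 2.1715 × 0.52/4.840 = 2.1715 × 0.10744 = 0.23331.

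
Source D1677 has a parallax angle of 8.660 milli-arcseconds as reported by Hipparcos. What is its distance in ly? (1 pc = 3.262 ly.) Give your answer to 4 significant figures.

376.7 ly

p = 8.660 milli-arcseconds = 0.008660 arcsec.
d = 1/p = 1/0.008660 = 115.47 pc.
In light-years: 115.47 × 3.262 = 376.66 ly.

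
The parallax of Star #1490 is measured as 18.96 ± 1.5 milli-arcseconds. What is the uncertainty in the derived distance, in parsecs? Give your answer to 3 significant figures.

d = 1/p, so σ_d = σ_p / p².
σ_d = 0.00150 / (0.01896)² = 0.00150 / 0.00035948 = 4.1727 pc.

4.17 pc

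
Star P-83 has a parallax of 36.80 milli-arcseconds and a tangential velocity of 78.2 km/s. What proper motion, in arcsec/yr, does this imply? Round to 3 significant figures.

d = 1/p = 1/0.03680″ = 27.174 pc.
μ = v_t / (4.74 d) = 78.2 / (4.74 × 27.174) = 78.2 / 128.8 = 0.60714 ″/yr.

0.607 arcsec/yr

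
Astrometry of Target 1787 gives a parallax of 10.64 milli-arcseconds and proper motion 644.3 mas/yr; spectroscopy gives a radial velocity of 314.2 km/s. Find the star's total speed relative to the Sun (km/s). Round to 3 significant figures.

426 km/s

d = 1/p = 1/0.01064″ = 93.985 pc.
μ = 644.3 mas/yr = 0.6443 ″/yr.
v_t = 4.740 μ d = 4.740 × 0.6443 × 93.985 = 287.03 km/s.
v = √(v_r² + v_t²) = √(314.2² + 287.03²) = √181108 = 425.57 km/s.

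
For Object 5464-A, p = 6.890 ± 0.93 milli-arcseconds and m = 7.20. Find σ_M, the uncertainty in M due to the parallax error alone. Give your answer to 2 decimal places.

σ_M = 0.29 mag

M = m − 5 log₁₀ d + 5 = m + 5 log₁₀ p + 5, so ∂M/∂p = 5/(p ln 10).
σ_M = (5/ln 10) · (σ_p/p) = 2.1715 × 0.93/6.890 = 2.1715 × 0.13498 = 0.29311.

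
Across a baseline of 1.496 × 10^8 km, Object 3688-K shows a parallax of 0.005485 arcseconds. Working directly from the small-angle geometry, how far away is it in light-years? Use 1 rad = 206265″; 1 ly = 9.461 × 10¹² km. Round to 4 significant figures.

594.6 ly

θ = 0.005485″ = 0.005485/206265 = 2.6592 × 10^-8 rad.
d = B/θ = (1.496 × 10^8) / (2.6592 × 10^-8) = 5.6258 × 10^15 km = (5.6258 × 10^15) / (9.461 × 10^12) ly = 594.63 ly.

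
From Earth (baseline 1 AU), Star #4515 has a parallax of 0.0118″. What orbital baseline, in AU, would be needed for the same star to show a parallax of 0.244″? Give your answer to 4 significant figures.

Parallax scales linearly with baseline: p ∝ B, so B = p_target / p_Earth × 1 AU.
B = 0.244 / 0.0118 = 20.678 AU.

20.68 AU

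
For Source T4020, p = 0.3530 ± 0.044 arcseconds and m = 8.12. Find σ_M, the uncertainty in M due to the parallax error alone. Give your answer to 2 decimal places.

σ_M = 0.27 mag

M = m − 5 log₁₀ d + 5 = m + 5 log₁₀ p + 5, so ∂M/∂p = 5/(p ln 10).
σ_M = (5/ln 10) · (σ_p/p) = 2.1715 × 0.044/0.3530 = 2.1715 × 0.12465 = 0.27068.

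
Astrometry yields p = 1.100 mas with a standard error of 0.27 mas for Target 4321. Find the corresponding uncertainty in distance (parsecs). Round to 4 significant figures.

223.1 pc

d = 1/p, so σ_d = σ_p / p².
σ_d = 0.000270 / (0.001100)² = 0.000270 / 0.00000121 = 223.14 pc.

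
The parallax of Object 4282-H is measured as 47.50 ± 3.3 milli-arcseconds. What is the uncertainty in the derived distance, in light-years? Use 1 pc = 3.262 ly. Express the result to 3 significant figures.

4.77 ly

d = 1/p, so σ_d = σ_p / p².
σ_d = 0.00330 / (0.04750)² = 0.00330 / 0.0022563 = 1.4626 pc = 1.4626 × 3.262 ly = 4.771 ly.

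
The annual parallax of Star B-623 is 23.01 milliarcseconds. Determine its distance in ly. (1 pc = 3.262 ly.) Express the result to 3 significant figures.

p = 23.01 milliarcseconds = 0.02301 arcsec.
d = 1/p = 1/0.02301 = 43.459 pc.
In light-years: 43.459 × 3.262 = 141.76 ly.

142 ly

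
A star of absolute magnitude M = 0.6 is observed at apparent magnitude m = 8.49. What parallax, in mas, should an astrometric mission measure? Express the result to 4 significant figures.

m − M = 8.49 − 0.6 = 7.89.
d = 10^((m−M)/5 + 1) = 10^2.578 = 378.44 pc.
p = 1/d = 1/378.44 = 0.0026424 arcsec = 2.6424 mas.

2.642 mas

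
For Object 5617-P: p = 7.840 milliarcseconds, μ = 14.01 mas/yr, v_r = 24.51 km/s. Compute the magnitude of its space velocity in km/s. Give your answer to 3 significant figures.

25.9 km/s

d = 1/p = 1/0.007840″ = 127.55 pc.
μ = 14.01 mas/yr = 0.01401 ″/yr.
v_t = 4.740 μ d = 4.740 × 0.01401 × 127.55 = 8.4703 km/s.
v = √(v_r² + v_t²) = √(24.51² + 8.4703²) = √672.486 = 25.932 km/s.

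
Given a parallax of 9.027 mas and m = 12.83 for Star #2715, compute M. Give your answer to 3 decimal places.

M = 7.608

d = 1/p = 1/0.009027″ = 110.78 pc.
m − M = 5 log₁₀(110.78) − 5 = 10.2223 − 5 = 5.2223.
M = m − (m − M) = 12.83 − 5.2223 = 7.608.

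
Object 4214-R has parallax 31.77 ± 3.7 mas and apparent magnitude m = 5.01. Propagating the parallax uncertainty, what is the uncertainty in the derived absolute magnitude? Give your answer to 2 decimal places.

M = m − 5 log₁₀ d + 5 = m + 5 log₁₀ p + 5, so ∂M/∂p = 5/(p ln 10).
σ_M = (5/ln 10) · (σ_p/p) = 2.1715 × 3.7/31.77 = 2.1715 × 0.11646 = 0.25289.

σ_M = 0.25 mag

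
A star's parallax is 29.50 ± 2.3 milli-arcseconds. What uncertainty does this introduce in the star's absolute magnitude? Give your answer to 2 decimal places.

σ_M = 0.17 mag

M = m − 5 log₁₀ d + 5 = m + 5 log₁₀ p + 5, so ∂M/∂p = 5/(p ln 10).
σ_M = (5/ln 10) · (σ_p/p) = 2.1715 × 2.3/29.50 = 2.1715 × 0.077966 = 0.1693.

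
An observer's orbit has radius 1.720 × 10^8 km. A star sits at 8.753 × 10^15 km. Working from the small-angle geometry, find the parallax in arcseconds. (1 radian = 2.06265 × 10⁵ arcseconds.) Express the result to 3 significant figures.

0.00405 arcsec

θ ≈ B/d = (1.720 × 10^8) / (8.753 × 10^15) = 1.9650 × 10^-8 rad.
In arcseconds: 1.9650 × 10^-8 × 206265 = 0.0040531″.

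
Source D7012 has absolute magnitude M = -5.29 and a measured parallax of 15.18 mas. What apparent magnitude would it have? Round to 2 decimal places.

d = 1/p = 1/0.01518″ = 65.876 pc.
m − M = 5 log₁₀ d − 5 = 5 log₁₀(65.876) − 5 = 9.0936 − 5 = 4.0936.
m = M + (m − M) = -5.29 + 4.0936 = -1.20.

m = -1.20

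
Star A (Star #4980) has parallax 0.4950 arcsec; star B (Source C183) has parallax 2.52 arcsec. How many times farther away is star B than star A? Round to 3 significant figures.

0.196

Since d = 1/p, d_B/d_A = p_A/p_B.
= 0.4950 / 2.52 = 0.19643.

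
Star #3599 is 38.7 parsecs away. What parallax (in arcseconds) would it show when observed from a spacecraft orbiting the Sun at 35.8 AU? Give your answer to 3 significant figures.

0.925 arcsec

p (arcsec) = B (AU) / d (pc).
p = 35.8 / 38.7 = 0.92506 arcsec.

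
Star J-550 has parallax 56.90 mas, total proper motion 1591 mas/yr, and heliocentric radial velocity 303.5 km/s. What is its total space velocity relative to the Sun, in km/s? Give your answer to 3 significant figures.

d = 1/p = 1/0.05690″ = 17.575 pc.
μ = 1591 mas/yr = 1.591 ″/yr.
v_t = 4.740 μ d = 4.740 × 1.591 × 17.575 = 132.54 km/s.
v = √(v_r² + v_t²) = √(303.5² + 132.54²) = √109679 = 331.18 km/s.

331 km/s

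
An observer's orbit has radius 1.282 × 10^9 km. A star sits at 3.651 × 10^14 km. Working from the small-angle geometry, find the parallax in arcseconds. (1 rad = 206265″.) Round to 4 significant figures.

θ ≈ B/d = (1.282 × 10^9) / (3.651 × 10^14) = 3.5114 × 10^-6 rad.
In arcseconds: 3.5114 × 10^-6 × 206265 = 0.72428″.

0.7243 arcsec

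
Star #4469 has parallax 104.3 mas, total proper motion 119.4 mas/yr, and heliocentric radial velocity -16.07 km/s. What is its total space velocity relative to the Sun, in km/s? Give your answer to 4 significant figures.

16.96 km/s

d = 1/p = 1/0.1043″ = 9.5877 pc.
μ = 119.4 mas/yr = 0.1194 ″/yr.
v_t = 4.740 μ d = 4.740 × 0.1194 × 9.5877 = 5.4262 km/s.
v = √(v_r² + v_t²) = √((-16.07)² + 5.4262²) = √287.689 = 16.961 km/s.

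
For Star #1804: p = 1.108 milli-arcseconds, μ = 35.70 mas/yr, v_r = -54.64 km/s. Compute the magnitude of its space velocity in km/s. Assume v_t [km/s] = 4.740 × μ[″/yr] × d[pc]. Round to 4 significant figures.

162.2 km/s

d = 1/p = 1/0.001108″ = 902.53 pc.
μ = 35.70 mas/yr = 0.03570 ″/yr.
v_t = 4.740 μ d = 4.740 × 0.03570 × 902.53 = 152.72 km/s.
v = √(v_r² + v_t²) = √((-54.64)² + 152.72²) = √26308.9 = 162.2 km/s.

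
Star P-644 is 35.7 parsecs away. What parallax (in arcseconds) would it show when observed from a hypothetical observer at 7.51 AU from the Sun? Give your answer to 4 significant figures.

0.2104 arcsec

p (arcsec) = B (AU) / d (pc).
p = 7.51 / 35.7 = 0.21036 arcsec.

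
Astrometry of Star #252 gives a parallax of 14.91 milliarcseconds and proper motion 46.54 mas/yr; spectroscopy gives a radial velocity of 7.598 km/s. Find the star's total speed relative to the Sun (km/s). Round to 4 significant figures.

d = 1/p = 1/0.01491″ = 67.069 pc.
μ = 46.54 mas/yr = 0.04654 ″/yr.
v_t = 4.740 μ d = 4.740 × 0.04654 × 67.069 = 14.795 km/s.
v = √(v_r² + v_t²) = √(7.598² + 14.795²) = √276.622 = 16.632 km/s.

16.63 km/s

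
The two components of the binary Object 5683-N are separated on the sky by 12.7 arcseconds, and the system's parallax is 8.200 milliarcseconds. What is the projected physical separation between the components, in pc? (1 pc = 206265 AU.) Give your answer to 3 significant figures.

d = 1/p = 1/0.008200″ = 121.95 pc.
At distance d (pc), an angle of θ arcsec spans θ·d AU: s = 12.7 × 121.95 = 1548.8 AU.
= 1548.8 / 206265 = 0.0075088 pc.

0.00751 pc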